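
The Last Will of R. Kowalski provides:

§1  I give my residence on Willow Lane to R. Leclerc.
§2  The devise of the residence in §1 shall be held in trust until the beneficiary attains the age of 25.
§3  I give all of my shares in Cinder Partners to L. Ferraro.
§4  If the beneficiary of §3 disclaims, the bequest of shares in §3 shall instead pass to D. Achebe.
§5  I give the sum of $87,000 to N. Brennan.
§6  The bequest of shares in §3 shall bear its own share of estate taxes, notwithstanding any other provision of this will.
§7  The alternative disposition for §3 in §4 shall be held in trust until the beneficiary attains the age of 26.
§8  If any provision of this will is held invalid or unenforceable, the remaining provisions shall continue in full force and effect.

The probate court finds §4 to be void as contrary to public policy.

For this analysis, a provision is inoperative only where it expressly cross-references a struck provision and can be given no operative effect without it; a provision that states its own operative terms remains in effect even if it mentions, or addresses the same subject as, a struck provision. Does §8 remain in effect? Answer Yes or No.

§4 is struck. §7 operates only by reference to §4, so it falls with §4. Under the severability clause in §8, the remaining provisions continue in force. §1, §2, §3, §5, §6, and §8 remain in effect. §8 is among the surviving provisions, so the answer is yes.

Yes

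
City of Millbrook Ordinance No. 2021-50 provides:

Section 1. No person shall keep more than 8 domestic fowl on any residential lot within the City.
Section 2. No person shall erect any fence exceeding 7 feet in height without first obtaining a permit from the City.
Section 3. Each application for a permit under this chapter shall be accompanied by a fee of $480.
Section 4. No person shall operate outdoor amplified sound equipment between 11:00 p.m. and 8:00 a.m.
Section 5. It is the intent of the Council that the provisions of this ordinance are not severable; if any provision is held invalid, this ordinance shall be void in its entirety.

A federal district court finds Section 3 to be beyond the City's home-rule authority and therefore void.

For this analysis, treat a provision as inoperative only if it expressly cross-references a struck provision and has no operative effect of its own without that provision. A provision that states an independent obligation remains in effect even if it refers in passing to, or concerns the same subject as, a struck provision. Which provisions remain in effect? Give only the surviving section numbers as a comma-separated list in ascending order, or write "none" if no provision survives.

none

Section 3 is struck. No other provision's operative terms depend on Section 3. Section 5 provides that the ordinance is not severable, so the invalidity of any one provision voids the entire ordinance. No provision of the ordinance survives.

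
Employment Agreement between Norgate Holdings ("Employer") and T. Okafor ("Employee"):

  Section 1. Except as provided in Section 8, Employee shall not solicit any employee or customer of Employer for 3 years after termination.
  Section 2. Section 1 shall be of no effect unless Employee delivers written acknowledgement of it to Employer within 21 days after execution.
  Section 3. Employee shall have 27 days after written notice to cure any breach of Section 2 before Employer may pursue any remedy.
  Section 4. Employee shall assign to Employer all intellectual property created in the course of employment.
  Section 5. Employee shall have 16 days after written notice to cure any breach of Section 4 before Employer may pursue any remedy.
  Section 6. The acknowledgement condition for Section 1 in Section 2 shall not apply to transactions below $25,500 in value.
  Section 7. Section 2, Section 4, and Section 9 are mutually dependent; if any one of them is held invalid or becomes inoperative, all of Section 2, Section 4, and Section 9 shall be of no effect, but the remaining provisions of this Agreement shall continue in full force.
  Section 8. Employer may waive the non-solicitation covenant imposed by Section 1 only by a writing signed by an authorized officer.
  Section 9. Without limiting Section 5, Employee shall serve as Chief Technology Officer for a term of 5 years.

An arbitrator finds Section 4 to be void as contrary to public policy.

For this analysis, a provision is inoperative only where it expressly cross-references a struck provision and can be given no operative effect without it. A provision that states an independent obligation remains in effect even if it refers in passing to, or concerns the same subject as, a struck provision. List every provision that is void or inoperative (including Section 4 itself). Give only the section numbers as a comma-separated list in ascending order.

Section 4 is struck. Section 5 operates only by reference to Section 4, so it falls with Section 4. Section 7 declares Section 2, Section 4, and Section 9 mutually dependent; since one of them has fallen, all of them are of no effect. That brings down Section 2 and Section 9 as well. Section 3 and Section 6 in turn depend solely on a provision now struck and likewise fall. The remainder continues in force under Section 7. The provisions still in force are Section 1, Section 7, and Section 8.

2, 3, 4, 5, 6, 9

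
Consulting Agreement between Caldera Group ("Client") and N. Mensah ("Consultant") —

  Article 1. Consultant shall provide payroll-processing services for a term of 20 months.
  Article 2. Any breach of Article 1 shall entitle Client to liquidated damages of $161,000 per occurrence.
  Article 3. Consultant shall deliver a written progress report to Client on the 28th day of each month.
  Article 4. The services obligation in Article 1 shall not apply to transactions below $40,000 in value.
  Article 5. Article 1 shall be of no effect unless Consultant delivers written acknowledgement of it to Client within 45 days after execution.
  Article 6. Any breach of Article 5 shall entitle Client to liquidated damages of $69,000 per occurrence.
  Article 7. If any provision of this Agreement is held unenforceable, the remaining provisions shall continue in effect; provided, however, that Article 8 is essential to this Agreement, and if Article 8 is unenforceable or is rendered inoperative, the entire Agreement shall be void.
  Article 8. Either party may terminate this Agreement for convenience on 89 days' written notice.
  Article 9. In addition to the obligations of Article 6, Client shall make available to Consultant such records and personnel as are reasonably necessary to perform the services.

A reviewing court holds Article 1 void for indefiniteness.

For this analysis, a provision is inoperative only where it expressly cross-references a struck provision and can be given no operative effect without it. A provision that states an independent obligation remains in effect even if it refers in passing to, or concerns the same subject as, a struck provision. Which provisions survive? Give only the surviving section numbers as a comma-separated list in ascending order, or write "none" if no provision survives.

Article 1 is struck. Article 2 does nothing except set the liquidated-damages amount by reference to Article 1; with Article 1 gone it has no independent effect and is inoperative. Article 4 has no operative effect of its own apart from Article 1 and is therefore inoperative. Article 5 has no operative effect of its own apart from Article 1 and is therefore inoperative. Article 6 operates only by reference to Article 5, so it falls with Article 5. Although Article 9 refers to Article 6, its operative terms do not depend on Article 6, so it remains in effect. Article 7 makes Article 8 an essential term, but Article 8 is unaffected, so the severability proviso in Article 7 preserves the remaining provisions. The provisions still in force are Article 3, Article 7, Article 8, and Article 9.

3, 7, 8, 9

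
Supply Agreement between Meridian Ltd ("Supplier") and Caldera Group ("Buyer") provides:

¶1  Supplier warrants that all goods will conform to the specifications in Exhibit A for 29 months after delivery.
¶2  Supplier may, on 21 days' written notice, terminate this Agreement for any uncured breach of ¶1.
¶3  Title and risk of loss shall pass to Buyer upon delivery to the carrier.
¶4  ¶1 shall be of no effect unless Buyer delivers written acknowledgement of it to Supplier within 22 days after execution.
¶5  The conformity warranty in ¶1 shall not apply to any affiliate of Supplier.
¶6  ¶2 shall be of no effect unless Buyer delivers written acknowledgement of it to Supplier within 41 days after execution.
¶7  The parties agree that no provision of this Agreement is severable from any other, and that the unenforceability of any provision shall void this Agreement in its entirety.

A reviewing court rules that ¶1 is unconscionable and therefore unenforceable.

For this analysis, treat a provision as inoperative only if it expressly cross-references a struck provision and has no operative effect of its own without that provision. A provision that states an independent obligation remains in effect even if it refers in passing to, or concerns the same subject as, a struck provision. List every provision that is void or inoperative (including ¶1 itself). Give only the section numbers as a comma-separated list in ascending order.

¶1 is struck. The only function of ¶2 is the termination right for breach of ¶1, so it cannot stand once ¶1 is removed. ¶4 merely fixes the acknowledgement condition for ¶1; with ¶1 gone it has nothing to operate on and falls away. ¶5 operates only by reference to ¶1, so it falls with ¶1. ¶6 operates only by reference to ¶2, so it falls with ¶2. ¶7 provides that the Agreement is not severable, so the invalidity of any one provision voids the entire Agreement. No provision of the Agreement survives.

1, 2, 3, 4, 5, 6, 7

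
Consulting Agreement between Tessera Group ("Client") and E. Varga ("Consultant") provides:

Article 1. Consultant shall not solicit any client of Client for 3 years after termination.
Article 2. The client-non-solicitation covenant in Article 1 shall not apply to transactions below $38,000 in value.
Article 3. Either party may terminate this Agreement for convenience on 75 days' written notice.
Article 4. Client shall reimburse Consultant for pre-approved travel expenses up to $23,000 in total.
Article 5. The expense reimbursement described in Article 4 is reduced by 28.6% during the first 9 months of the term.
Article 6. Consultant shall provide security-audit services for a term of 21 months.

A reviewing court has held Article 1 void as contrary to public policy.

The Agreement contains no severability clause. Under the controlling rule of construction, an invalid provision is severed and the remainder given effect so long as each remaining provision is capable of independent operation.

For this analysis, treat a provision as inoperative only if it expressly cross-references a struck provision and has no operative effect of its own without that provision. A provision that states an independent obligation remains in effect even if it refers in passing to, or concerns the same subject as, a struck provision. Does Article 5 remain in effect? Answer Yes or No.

Yes

Article 1 is struck. Article 2 does nothing except set the carve-out from the client-non-solicitation covenant by reference to Article 1; with Article 1 gone it has no independent effect and is inoperative. With no severability clause, the stated default rule severs what cannot stand and enforces each remaining provision that can operate on its own. That leaves Article 3, Article 4, Article 5, and Article 6 in effect. Article 5 is among the surviving provisions, so the answer is yes.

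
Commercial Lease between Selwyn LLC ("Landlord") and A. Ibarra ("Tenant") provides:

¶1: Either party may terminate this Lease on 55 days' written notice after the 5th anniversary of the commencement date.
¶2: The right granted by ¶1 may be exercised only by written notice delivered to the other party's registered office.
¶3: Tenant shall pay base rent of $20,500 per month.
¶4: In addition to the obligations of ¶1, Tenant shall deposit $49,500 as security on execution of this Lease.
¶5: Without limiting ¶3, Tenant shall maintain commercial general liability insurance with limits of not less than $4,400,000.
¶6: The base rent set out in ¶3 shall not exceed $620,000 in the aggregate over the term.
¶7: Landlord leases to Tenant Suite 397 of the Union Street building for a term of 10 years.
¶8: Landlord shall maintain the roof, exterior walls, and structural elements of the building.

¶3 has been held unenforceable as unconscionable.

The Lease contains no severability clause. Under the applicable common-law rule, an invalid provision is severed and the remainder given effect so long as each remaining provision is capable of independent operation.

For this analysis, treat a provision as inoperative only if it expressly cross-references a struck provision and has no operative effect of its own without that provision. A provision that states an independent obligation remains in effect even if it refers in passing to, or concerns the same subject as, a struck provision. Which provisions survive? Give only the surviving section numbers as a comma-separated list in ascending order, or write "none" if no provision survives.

1, 2, 4, 5, 7, 8

¶3 is struck. ¶6 operates only by reference to ¶3, so it falls with ¶3. Although ¶5 refers to ¶3, its operative terms do not depend on ¶3, so it remains in effect. Under the stated default rule, only provisions that cannot operate independently fall away; the rest are enforced. ¶1, ¶2, ¶4, ¶5, ¶7, and ¶8 remain in effect.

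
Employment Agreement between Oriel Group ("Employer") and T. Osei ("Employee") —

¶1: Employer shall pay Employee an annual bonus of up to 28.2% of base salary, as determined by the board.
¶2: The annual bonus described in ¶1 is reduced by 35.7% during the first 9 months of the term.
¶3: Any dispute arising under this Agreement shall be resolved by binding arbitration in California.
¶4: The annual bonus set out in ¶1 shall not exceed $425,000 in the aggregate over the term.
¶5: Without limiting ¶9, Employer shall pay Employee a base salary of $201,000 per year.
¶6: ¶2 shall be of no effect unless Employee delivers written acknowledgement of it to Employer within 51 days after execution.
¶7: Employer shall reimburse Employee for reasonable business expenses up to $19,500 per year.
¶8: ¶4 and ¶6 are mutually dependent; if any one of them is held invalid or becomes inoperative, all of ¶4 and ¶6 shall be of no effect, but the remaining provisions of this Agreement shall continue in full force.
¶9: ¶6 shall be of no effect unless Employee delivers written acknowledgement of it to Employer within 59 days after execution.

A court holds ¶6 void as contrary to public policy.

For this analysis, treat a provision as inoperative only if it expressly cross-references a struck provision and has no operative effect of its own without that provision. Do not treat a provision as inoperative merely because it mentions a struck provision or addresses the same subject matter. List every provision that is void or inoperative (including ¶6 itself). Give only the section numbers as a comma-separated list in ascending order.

¶6 is struck. The only function of ¶9 is the acknowledgement condition for ¶6, so it cannot stand once ¶6 is removed. ¶5 mentions ¶9 but its own obligation stands independently of ¶9, so ¶5 is not affected. ¶8 declares ¶4 and ¶6 mutually dependent; since one of them has fallen, all of them are of no effect. That brings down ¶4 as well. The remainder continues in force under ¶8. That leaves ¶1, ¶2, ¶3, ¶5, ¶7, and ¶8 in effect.

4, 6, 9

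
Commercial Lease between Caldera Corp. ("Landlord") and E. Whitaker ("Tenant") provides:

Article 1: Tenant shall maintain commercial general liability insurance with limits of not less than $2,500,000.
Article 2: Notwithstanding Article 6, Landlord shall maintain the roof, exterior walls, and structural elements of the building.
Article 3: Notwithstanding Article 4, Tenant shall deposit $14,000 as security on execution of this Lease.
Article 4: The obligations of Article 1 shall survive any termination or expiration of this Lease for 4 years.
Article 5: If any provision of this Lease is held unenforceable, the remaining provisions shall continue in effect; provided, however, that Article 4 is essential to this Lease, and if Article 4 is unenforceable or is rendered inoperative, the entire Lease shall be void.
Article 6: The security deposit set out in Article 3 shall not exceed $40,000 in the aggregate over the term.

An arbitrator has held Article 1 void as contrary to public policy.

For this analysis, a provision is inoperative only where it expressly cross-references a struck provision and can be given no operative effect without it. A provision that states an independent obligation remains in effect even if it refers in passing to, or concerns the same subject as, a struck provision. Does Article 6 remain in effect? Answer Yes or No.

Article 1 is struck. Article 4 operates only by reference to Article 1, so it falls with Article 1. Article 5 makes Article 4 an essential term, and Article 4 has been rendered inoperative by the cascade; under Article 5, the entire Lease is therefore void. No provision of the Lease survives. Article 6 is among the inoperative provisions, so the answer is no.

No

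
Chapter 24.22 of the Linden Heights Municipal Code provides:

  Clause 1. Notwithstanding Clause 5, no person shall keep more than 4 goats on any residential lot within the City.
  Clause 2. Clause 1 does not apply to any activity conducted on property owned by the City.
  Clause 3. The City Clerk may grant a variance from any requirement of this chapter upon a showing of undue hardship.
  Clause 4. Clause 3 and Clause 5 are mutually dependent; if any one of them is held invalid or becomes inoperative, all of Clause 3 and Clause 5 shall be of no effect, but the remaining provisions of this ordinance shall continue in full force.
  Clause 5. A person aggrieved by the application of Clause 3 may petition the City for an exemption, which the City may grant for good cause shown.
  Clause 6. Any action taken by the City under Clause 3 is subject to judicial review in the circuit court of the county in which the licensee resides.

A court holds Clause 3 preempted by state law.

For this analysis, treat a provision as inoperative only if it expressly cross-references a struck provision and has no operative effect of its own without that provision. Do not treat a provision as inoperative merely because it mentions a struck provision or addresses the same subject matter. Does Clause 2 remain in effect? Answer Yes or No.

Yes

Clause 3 is struck. Clause 5 merely fixes the exemption procedure for Clause 3; with Clause 3 gone it has nothing to operate on and falls away. The only function of Clause 6 is the judicial-review right for Clause 3, so it cannot stand once Clause 3 is removed. Although Clause 1 refers to Clause 5, its operative terms do not depend on Clause 5, so it remains in effect. Clause 4 declares Clause 3 and Clause 5 mutually dependent; since one of them has fallen, all of them are of no effect. The remainder continues in force under Clause 4. The provisions still in force are Clause 1, Clause 2, and Clause 4. Clause 2 is among the surviving provisions, so the answer is yes.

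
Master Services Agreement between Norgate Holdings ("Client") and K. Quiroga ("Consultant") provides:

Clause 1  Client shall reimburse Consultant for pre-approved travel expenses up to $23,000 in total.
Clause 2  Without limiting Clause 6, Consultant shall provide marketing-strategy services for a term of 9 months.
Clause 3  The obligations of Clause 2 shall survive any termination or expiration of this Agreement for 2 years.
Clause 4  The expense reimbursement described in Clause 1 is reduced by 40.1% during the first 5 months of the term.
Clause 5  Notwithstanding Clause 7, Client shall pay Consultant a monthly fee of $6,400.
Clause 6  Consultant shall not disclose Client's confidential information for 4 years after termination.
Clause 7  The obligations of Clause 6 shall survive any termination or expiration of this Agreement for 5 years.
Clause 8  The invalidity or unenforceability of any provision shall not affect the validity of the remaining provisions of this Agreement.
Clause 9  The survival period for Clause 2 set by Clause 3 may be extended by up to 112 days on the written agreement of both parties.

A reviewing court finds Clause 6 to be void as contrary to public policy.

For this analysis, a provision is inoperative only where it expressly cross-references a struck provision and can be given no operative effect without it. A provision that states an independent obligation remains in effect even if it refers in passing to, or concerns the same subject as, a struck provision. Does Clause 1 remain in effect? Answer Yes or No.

Yes

Clause 6 is struck. Clause 7 merely fixes the survival period for Clause 6; with Clause 6 gone it has nothing to operate on and falls away. Although Clause 5 refers to Clause 7, its operative terms do not depend on Clause 7, so it remains in effect. Clause 2 mentions Clause 6 but its own obligation stands independently of Clause 6, so Clause 2 is not affected. Clause 8 is a severability clause and preserves every provision that can still be given independent effect. The provisions still in force are Clause 1, Clause 2, Clause 3, Clause 4, Clause 5, Clause 8, and Clause 9. Clause 1 is among the surviving provisions, so the answer is yes.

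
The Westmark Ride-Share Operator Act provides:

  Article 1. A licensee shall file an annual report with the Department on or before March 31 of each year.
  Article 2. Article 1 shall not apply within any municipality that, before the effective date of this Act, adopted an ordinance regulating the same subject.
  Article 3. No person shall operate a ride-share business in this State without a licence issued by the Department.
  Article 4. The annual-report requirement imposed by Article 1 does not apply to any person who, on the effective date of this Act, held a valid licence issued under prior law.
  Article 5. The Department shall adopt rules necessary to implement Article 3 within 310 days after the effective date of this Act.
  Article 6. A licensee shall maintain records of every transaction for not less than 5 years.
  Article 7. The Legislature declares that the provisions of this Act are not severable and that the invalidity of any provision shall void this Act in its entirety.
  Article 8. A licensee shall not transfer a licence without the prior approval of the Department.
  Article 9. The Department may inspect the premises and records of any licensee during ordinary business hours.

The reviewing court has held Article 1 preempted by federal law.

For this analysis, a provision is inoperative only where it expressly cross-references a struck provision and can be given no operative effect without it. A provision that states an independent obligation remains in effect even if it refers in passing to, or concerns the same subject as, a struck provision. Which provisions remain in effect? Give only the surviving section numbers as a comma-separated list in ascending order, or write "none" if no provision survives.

Article 1 is struck. Article 2 has no operative effect of its own apart from Article 1 and is therefore inoperative. Article 4 merely fixes the grandfather exemption from Article 1; with Article 1 gone it has nothing to operate on and falls away. Article 7 provides that the Act is not severable, so the invalidity of any one provision voids the entire Act. No provision of the Act survives.

none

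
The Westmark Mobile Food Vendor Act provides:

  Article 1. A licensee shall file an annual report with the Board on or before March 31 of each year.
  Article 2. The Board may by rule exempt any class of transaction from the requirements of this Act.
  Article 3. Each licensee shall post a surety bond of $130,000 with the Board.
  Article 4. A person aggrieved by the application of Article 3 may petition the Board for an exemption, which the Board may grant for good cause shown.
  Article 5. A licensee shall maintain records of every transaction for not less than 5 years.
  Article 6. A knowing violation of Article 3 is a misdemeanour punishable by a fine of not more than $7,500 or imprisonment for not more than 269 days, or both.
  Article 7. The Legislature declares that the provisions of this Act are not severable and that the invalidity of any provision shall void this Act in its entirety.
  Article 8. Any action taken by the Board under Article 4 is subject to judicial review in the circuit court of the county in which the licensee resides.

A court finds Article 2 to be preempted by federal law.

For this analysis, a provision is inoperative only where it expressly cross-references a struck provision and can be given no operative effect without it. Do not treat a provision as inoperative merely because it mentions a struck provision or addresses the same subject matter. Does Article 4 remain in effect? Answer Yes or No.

No

Article 2 is struck. Nothing else in the Act is defined by reference to Article 2. Article 7 provides that the Act is not severable, so the invalidity of any one provision voids the entire Act. No provision of the Act survives. Article 4 is among the inoperative provisions, so the answer is no.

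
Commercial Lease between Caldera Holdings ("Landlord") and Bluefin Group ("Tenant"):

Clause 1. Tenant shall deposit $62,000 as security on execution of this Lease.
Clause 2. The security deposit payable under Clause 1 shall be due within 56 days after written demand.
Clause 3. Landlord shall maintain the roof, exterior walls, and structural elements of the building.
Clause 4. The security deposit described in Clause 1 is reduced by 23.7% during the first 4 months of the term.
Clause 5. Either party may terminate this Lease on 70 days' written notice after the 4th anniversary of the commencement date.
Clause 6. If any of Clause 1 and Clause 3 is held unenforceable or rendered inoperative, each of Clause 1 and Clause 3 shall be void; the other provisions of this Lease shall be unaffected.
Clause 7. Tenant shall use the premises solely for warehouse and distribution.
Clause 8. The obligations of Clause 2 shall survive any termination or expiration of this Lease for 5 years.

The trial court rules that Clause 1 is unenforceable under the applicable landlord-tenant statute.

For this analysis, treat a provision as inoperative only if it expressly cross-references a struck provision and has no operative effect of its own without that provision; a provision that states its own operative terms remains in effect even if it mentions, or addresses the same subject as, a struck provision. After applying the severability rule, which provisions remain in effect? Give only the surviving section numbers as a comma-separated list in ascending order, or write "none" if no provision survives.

5, 6, 7

Clause 1 is struck. Clause 2 operates only by reference to Clause 1, so it falls with Clause 1. The whole of Clause 4 is the introductory reduction to the security deposit, defined by reference to Clause 1, so Clause 4 cannot stand once Clause 1 is removed. Clause 8 has no operative effect of its own apart from Clause 2 and is therefore inoperative. Clause 6 declares Clause 1 and Clause 3 mutually dependent; since one of them has fallen, all of them are of no effect. That brings down Clause 3 as well. The remainder continues in force under Clause 6. Clause 5, Clause 6, and Clause 7 remain in effect.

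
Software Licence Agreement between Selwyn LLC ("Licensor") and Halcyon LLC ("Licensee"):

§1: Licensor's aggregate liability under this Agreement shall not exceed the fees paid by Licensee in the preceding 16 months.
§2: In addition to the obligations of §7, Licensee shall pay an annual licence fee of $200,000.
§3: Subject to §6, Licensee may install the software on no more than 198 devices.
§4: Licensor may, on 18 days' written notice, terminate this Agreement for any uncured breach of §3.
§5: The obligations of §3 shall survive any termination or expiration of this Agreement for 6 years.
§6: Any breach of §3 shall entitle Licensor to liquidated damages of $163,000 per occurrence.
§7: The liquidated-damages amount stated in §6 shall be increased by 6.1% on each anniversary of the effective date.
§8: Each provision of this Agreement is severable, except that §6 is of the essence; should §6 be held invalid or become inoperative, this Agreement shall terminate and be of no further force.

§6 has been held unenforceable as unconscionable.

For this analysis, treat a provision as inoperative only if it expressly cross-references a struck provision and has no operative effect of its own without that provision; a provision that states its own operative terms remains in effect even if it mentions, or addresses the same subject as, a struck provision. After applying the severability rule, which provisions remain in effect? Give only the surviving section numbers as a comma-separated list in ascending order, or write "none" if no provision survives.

none

§6 is struck. §7 operates only by reference to §6, so it falls with §6. §8 makes §6 an essential term, and §6 is the provision held invalid; under §8, the entire Agreement is therefore void. No provision of the Agreement survives.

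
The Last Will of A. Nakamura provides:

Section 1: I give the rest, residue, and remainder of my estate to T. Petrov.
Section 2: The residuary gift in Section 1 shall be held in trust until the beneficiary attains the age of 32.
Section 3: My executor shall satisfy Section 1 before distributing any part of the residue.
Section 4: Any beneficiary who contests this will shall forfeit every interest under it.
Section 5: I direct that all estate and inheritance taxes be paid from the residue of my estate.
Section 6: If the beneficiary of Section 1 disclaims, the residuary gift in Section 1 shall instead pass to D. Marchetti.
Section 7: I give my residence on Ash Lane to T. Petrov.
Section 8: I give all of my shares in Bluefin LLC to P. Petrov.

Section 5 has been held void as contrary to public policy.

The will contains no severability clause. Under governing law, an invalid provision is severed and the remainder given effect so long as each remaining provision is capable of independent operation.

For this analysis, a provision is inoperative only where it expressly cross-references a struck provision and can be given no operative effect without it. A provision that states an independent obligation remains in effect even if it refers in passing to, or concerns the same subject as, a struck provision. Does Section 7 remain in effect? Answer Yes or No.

Section 5 is struck. Nothing else in the will is defined by reference to Section 5. With no severability clause, the stated default rule severs what cannot stand and enforces each remaining provision that can operate on its own. The provisions still in force are Section 1, Section 2, Section 3, Section 4, Section 6, Section 7, and Section 8. Section 7 is among the surviving provisions, so the answer is yes.

Yes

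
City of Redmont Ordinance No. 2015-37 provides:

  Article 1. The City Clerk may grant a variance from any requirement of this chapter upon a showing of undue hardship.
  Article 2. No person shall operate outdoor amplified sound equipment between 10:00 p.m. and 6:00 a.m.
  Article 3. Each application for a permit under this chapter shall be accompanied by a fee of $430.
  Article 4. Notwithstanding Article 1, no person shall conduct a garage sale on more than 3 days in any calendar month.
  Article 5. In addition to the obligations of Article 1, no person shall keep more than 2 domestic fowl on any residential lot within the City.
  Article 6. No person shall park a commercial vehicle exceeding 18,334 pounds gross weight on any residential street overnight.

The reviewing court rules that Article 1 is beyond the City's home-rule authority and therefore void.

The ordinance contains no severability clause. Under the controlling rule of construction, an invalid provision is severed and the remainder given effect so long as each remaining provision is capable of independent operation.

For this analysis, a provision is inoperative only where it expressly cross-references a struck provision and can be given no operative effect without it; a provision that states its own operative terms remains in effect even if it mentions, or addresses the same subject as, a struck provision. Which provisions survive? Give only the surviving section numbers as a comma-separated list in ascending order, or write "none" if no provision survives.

Article 1 is struck. Although Article 4 refers to Article 1, its operative terms do not depend on Article 1, so it remains in effect. Although Article 5 refers to Article 1, its operative terms do not depend on Article 1, so it remains in effect. Nothing else in the ordinance is defined by reference to Article 1. Under the stated default rule, only provisions that cannot operate independently fall away; the rest are enforced. The provisions still in force are Article 2, Article 3, Article 4, Article 5, and Article 6.

2, 3, 4, 5, 6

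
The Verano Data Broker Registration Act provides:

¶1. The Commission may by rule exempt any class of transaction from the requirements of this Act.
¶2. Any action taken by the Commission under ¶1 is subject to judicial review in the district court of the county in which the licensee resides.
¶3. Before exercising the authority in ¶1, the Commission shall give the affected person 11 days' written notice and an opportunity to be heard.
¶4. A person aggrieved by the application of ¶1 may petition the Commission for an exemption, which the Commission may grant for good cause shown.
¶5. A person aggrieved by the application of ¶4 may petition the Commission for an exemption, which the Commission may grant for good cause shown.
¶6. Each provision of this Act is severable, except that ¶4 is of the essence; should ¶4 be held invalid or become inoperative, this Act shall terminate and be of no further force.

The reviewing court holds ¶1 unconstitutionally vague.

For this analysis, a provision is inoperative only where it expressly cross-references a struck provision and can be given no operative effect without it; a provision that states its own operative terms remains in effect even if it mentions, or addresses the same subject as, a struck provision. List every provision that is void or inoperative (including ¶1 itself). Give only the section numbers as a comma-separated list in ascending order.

1, 2, 3, 4, 5, 6

¶1 is struck. The only function of ¶2 is the judicial-review right for ¶1, so it cannot stand once ¶1 is removed. ¶3 operates only by reference to ¶1, so it falls with ¶1. The only function of ¶4 is the exemption procedure for ¶1, so it cannot stand once ¶1 is removed. The only function of ¶5 is the exemption procedure for ¶4, so it cannot stand once ¶4 is removed. ¶6 makes ¶4 an essential term, and ¶4 has been rendered inoperative by the cascade; under ¶6, the entire Act is therefore void. No provision of the Act survives.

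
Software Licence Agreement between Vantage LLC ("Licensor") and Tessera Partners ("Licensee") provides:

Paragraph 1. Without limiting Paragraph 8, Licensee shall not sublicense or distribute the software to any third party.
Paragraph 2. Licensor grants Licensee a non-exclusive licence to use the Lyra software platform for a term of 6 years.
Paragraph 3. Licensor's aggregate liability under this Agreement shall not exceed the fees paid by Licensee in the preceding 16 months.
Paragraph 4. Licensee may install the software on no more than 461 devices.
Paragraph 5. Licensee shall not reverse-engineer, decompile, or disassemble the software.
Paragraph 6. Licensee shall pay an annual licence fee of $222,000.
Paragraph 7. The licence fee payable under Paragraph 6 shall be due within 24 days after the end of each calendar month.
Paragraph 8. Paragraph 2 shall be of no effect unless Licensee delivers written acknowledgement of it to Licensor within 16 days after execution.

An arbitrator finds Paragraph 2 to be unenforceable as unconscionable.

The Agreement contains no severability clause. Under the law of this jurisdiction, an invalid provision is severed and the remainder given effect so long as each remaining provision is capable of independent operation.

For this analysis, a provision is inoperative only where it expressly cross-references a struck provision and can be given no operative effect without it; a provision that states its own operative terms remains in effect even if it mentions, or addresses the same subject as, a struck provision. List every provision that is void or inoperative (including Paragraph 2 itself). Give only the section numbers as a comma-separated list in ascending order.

2, 8

Paragraph 2 is struck. Paragraph 8 operates only by reference to Paragraph 2, so it falls with Paragraph 2. Although Paragraph 1 refers to Paragraph 8, its operative terms do not depend on Paragraph 8, so it remains in effect. With no severability clause, the stated default rule severs what cannot stand and enforces each remaining provision that can operate on its own. That leaves Paragraph 1, Paragraph 3, Paragraph 4, Paragraph 5, Paragraph 6, and Paragraph 7 in effect.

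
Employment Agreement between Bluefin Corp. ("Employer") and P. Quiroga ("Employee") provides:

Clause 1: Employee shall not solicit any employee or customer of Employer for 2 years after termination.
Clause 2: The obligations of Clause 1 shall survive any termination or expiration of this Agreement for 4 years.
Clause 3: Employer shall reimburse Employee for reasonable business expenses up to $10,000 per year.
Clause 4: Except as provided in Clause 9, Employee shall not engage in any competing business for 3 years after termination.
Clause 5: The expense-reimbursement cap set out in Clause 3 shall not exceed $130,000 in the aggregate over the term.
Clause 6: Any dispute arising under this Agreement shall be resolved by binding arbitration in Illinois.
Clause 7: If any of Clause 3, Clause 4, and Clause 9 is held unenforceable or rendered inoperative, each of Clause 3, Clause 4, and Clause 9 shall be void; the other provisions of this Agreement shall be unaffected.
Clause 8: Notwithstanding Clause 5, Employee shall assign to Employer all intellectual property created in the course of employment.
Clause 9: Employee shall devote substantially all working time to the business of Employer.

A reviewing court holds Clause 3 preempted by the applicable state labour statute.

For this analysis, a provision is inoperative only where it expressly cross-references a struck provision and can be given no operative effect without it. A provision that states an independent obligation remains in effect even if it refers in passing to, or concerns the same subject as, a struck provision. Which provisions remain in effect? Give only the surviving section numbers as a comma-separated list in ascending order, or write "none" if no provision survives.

Clause 3 is struck. Clause 5 does nothing except set the aggregate cap on the expense-reimbursement cap by reference to Clause 3; with Clause 3 gone it has no independent effect and is inoperative. Clause 8 mentions Clause 5 but its own obligation stands independently of Clause 5, so Clause 8 is not affected. Clause 7 declares Clause 3, Clause 4, and Clause 9 mutually dependent; since one of them has fallen, all of them are of no effect. That brings down Clause 4 and Clause 9 as well. The remainder continues in force under Clause 7. Clause 1, Clause 2, Clause 6, Clause 7, and Clause 8 remain in effect.

1, 2, 6, 7, 8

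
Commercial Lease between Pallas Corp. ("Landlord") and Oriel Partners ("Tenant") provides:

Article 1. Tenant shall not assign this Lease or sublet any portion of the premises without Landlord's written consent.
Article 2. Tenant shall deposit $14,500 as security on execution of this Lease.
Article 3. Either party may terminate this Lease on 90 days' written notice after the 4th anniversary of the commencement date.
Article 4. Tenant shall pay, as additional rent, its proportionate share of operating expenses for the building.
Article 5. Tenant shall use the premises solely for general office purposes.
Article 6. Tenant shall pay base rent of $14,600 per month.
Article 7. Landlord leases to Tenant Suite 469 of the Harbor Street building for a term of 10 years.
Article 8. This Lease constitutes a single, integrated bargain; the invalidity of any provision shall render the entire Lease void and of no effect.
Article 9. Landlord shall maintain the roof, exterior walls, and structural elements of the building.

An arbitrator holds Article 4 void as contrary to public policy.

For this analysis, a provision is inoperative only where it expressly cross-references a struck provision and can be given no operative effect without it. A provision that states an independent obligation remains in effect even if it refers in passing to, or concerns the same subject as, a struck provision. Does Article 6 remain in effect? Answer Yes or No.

Article 4 is struck. Nothing else in the Lease is defined by reference to Article 4. Article 8 provides that the Lease is not severable, so the invalidity of any one provision voids the entire Lease. No provision of the Lease survives. Article 6 is among the inoperative provisions, so the answer is no.

No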